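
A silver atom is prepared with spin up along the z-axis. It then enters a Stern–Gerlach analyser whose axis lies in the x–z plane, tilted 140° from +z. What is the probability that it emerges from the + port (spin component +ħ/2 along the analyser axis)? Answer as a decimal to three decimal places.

0.117

For spin-½, the probability of finding spin-up along an axis at angle θ to the initial spin direction is cos²(θ/2); spin-down is sin²(θ/2).
θ = 140°, so P = cos²(70°) ≈ 0.117.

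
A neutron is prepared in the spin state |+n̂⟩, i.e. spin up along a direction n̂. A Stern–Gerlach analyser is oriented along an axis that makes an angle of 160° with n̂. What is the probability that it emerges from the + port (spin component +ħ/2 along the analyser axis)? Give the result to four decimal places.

For spin-½, the probability of finding spin-up along an axis at angle θ to the initial spin direction is cos²(θ/2); spin-down is sin²(θ/2).
θ = 160°, so P = cos²(80°) ≈ 0.0302.

0.0302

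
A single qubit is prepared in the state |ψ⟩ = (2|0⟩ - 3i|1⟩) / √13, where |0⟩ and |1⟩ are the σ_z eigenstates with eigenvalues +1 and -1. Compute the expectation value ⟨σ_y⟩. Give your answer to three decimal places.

⟨σ_y⟩ = 2 Im(a* b)/(|a|²+|b|²) with a = 2, b = -3i.
a* b = -6i, so ⟨σ_y⟩ = -12/13.

-0.923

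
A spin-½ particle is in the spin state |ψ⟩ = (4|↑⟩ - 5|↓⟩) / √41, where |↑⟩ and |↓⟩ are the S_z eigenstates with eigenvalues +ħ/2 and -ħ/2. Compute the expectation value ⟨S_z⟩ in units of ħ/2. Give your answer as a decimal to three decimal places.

⟨σ_z⟩ = |a|² - |b|² divided by |a|²+|b|², with a, b the |↑⟩, |↓⟩ amplitudes.
= (16 - 25)/41 = -9/41.
⟨S_z⟩ = (ħ/2)·⟨σ_z⟩.

-0.220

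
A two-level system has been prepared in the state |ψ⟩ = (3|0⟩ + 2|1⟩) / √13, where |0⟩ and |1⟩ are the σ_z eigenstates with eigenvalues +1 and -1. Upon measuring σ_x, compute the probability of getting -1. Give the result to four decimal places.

0.0385

|-x⟩ = (|0⟩ - |1⟩)/√2, so ⟨-x|ψ⟩ = (1) / (√2·√13).
P = |1|² / 26 = 1/26.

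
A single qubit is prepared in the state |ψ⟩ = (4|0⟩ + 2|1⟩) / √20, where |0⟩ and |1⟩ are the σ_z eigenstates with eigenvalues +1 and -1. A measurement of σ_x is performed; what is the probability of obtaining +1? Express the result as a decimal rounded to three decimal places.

0.900

|+x⟩ = (|0⟩ + |1⟩)/√2, so ⟨+x|ψ⟩ = (6) / (√2·√20).
P = |6|² / 40 = 36/40.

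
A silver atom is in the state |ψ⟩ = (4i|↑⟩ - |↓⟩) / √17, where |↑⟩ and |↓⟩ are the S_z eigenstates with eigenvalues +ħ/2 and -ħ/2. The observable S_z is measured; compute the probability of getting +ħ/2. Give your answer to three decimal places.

The +ħ/2 outcome corresponds to |↑⟩. Its amplitude in |ψ⟩ is 4i/√17.
P = |4i|² / 17 = 16/17.

0.941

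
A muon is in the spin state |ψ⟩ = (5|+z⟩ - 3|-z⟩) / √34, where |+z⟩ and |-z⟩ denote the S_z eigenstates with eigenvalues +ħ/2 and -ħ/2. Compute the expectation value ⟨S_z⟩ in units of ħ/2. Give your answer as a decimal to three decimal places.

0.471

⟨σ_z⟩ = |a|² - |b|² divided by |a|²+|b|², with a, b the |+z⟩, |-z⟩ amplitudes.
= (25 - 9)/34 = 16/34.
⟨S_z⟩ = (ħ/2)·⟨σ_z⟩.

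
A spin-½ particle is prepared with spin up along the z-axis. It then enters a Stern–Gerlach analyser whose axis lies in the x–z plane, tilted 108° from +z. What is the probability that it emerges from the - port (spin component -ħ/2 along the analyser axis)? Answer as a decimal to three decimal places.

0.655

For spin-½, the probability of finding spin-up along an axis at angle θ to the initial spin direction is cos²(θ/2); spin-down is sin²(θ/2).
θ = 108°, so P = sin²(54°) ≈ 0.655.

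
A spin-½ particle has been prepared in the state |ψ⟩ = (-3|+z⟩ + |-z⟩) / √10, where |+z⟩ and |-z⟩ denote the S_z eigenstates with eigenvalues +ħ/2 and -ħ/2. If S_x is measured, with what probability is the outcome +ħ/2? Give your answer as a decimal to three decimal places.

0.200

|+x⟩ = (|+z⟩ + |-z⟩)/√2, so ⟨+x|ψ⟩ = (-2) / (√2·√10).
P = |-2|² / 20 = 4/20.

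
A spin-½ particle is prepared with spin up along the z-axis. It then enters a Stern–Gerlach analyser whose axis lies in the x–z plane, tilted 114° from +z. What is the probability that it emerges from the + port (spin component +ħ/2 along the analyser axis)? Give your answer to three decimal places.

For spin-½, the probability of finding spin-up along an axis at angle θ to the initial spin direction is cos²(θ/2); spin-down is sin²(θ/2).
θ = 114°, so P = cos²(57°) ≈ 0.297.

0.297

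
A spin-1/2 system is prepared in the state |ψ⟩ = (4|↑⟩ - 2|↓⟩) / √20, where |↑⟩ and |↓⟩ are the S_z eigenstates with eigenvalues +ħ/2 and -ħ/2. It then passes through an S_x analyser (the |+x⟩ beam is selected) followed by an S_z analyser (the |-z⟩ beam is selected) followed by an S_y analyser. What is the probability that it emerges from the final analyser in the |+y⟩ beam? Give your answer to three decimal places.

0.025

First analyser (S_x): P(|+x⟩) = |⟨+x|ψ⟩|² = 4/40.
After stage 1 the state is |+x⟩; P(|-z⟩) = |⟨-z|+x⟩|² = 1/2.
After stage 2 the state is |-z⟩; P(|+y⟩) = |⟨+y|-z⟩|² = 1/2.
Joint probability = 4/40 × 1/2 × 1/2 = 0.025.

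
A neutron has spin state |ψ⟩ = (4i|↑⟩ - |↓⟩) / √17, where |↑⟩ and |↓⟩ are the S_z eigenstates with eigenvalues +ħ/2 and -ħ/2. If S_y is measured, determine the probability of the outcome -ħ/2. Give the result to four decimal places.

|-y⟩ = (|↑⟩ - i|↓⟩)/√2, so ⟨-y|ψ⟩ = (3i) / (√2·√17).
P = |3i|² / 34 = 9/34.

0.2647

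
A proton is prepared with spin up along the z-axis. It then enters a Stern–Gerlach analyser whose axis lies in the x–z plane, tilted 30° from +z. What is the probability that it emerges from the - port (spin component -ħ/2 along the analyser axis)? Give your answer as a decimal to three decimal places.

For spin-½, the probability of finding spin-up along an axis at angle θ to the initial spin direction is cos²(θ/2); spin-down is sin²(θ/2).
θ = 30°, so P = sin²(15°) ≈ 0.067.

0.067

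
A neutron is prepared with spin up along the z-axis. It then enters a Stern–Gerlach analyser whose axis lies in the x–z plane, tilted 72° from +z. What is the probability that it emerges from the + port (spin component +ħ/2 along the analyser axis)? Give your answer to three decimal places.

0.655

For spin-½, the probability of finding spin-up along an axis at angle θ to the initial spin direction is cos²(θ/2); spin-down is sin²(θ/2).
θ = 72°, so P = cos²(36°) ≈ 0.655.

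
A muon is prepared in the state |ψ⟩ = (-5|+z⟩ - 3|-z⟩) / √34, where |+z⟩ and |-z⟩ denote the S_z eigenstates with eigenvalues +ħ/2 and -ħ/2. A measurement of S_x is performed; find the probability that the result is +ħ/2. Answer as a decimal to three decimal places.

|+x⟩ = (|+z⟩ + |-z⟩)/√2, so ⟨+x|ψ⟩ = (-8) / (√2·√34).
P = |-8|² / 68 = 64/68.

0.941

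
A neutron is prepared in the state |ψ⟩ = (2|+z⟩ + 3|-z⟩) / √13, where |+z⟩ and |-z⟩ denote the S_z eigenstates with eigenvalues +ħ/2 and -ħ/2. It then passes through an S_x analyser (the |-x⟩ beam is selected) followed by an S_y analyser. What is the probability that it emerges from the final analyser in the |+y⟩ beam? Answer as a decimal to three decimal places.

0.019

First analyser (S_x): P(|-x⟩) = |⟨-x|ψ⟩|² = 1/26.
After stage 1 the state is |-x⟩; P(|+y⟩) = |⟨+y|-x⟩|² = 1/2.
Joint probability = 1/26 × 1/2 = 0.019.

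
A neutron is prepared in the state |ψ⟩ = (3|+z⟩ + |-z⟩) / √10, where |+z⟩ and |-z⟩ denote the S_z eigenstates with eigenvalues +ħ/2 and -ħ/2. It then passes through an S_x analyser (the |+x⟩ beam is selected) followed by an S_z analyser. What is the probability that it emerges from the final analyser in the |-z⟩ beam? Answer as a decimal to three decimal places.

0.400

First analyser (S_x): P(|+x⟩) = |⟨+x|ψ⟩|² = 16/20.
After stage 1 the state is |+x⟩; P(|-z⟩) = |⟨-z|+x⟩|² = 1/2.
Joint probability = 16/20 × 1/2 = 0.400.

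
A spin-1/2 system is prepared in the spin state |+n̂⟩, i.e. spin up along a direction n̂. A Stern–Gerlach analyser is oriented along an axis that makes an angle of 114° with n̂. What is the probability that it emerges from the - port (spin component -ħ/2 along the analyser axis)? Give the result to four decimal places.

For spin-½, the probability of finding spin-up along an axis at angle θ to the initial spin direction is cos²(θ/2); spin-down is sin²(θ/2).
θ = 114°, so P = sin²(57°) ≈ 0.7034.

0.7034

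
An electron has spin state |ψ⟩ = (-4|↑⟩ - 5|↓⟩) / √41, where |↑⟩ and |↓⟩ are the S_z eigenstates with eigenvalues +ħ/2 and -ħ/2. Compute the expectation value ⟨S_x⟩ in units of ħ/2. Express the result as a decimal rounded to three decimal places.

0.976

⟨σ_x⟩ = 2 Re(a* b)/(|a|²+|b|²) with a = -4, b = -5.
a* b = 20, so ⟨σ_x⟩ = 40/41.
⟨S_x⟩ = (ħ/2)·⟨σ_x⟩.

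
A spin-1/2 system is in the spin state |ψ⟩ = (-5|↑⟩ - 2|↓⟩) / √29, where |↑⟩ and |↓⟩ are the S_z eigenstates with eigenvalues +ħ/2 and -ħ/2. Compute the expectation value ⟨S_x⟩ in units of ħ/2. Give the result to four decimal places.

⟨σ_x⟩ = 2 Re(a* b)/(|a|²+|b|²) with a = -5, b = -2.
a* b = 10, so ⟨σ_x⟩ = 20/29.
⟨S_x⟩ = (ħ/2)·⟨σ_x⟩.

0.6897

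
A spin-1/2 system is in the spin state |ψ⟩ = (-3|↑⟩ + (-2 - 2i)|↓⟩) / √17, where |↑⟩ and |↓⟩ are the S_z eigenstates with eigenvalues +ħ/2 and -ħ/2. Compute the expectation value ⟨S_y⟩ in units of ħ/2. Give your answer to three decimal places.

⟨σ_y⟩ = 2 Im(a* b)/(|a|²+|b|²) with a = -3, b = (-2 - 2i).
a* b = (6 + 6i), so ⟨σ_y⟩ = 12/17.
⟨S_y⟩ = (ħ/2)·⟨σ_y⟩.

0.706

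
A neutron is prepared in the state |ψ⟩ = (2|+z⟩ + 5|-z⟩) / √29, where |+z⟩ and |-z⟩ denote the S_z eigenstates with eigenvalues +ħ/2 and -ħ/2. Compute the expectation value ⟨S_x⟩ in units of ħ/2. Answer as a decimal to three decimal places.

0.690

⟨σ_x⟩ = 2 Re(a* b)/(|a|²+|b|²) with a = 2, b = 5.
a* b = 10, so ⟨σ_x⟩ = 20/29.
⟨S_x⟩ = (ħ/2)·⟨σ_x⟩.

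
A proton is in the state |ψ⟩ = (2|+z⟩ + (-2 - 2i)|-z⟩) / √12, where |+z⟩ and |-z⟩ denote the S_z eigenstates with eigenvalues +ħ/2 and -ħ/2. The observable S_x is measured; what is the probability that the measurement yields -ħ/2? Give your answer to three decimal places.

|-x⟩ = (|+z⟩ - |-z⟩)/√2, so ⟨-x|ψ⟩ = (4 + 2i) / (√2·√12).
P = |4 + 2i|² / 24 = 20/24.

0.833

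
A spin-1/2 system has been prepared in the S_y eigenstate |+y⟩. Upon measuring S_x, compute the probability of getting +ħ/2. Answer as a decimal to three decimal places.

In the S_z basis, |+y⟩ = (|↑⟩ + i|↓⟩)/√2 and |+x⟩ = (|↑⟩ + |↓⟩)/√2.
|⟨+x|+y⟩|² = 1/2.

0.500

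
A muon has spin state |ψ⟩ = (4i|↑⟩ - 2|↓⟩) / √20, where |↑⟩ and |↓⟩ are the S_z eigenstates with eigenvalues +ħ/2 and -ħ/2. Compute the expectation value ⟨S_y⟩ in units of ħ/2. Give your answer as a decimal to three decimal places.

0.800

⟨σ_y⟩ = 2 Im(a* b)/(|a|²+|b|²) with a = 4i, b = -2.
a* b = 8i, so ⟨σ_y⟩ = 16/20.
⟨S_y⟩ = (ħ/2)·⟨σ_y⟩.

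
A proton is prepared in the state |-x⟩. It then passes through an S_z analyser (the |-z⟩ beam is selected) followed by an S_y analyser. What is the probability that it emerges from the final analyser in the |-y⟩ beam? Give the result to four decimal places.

0.2500

First analyser (S_z): from |-x⟩, P(|-z⟩) = 1/2.
After stage 1 the state is |-z⟩; P(|-y⟩) = |⟨-y|-z⟩|² = 1/2.
Joint probability = 1/2 × 1/2 = 0.2500.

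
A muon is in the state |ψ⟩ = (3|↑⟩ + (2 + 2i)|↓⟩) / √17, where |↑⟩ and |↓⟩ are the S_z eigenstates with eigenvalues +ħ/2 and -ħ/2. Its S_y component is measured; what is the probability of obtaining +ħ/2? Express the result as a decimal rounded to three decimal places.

0.853

|+y⟩ = (|↑⟩ + i|↓⟩)/√2, so ⟨+y|ψ⟩ = (5 - 2i) / (√2·√17).
P = |5 - 2i|² / 34 = 29/34.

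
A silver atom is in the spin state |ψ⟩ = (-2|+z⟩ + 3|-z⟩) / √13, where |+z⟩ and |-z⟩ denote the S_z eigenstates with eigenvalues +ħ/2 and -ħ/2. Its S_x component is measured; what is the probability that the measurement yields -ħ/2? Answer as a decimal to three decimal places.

|-x⟩ = (|+z⟩ - |-z⟩)/√2, so ⟨-x|ψ⟩ = (-5) / (√2·√13).
P = |-5|² / 26 = 25/26.

0.962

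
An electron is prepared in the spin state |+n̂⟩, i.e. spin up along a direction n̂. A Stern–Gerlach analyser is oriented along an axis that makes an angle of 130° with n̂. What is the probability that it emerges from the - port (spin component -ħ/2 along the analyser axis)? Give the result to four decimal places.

0.8214

For spin-½, the probability of finding spin-up along an axis at angle θ to the initial spin direction is cos²(θ/2); spin-down is sin²(θ/2).
θ = 130°, so P = sin²(65°) ≈ 0.8214.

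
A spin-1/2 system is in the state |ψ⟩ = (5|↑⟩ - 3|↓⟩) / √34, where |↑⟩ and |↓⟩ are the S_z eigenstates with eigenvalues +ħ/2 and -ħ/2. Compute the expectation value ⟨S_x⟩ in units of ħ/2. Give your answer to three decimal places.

⟨σ_x⟩ = 2 Re(a* b)/(|a|²+|b|²) with a = 5, b = -3.
a* b = -15, so ⟨σ_x⟩ = -30/34.
⟨S_x⟩ = (ħ/2)·⟨σ_x⟩.

-0.882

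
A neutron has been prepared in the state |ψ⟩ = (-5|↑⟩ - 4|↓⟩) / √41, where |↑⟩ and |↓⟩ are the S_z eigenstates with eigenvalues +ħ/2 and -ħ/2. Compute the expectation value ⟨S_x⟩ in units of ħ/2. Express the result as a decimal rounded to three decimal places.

0.976

⟨σ_x⟩ = 2 Re(a* b)/(|a|²+|b|²) with a = -5, b = -4.
a* b = 20, so ⟨σ_x⟩ = 40/41.
⟨S_x⟩ = (ħ/2)·⟨σ_x⟩.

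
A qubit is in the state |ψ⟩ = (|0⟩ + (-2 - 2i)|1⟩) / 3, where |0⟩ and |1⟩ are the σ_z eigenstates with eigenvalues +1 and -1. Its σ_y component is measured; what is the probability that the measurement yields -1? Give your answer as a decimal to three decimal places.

0.722

|-y⟩ = (|0⟩ - i|1⟩)/√2, so ⟨-y|ψ⟩ = (3 - 2i) / (√2·3).
P = |3 - 2i|² / 18 = 13/18.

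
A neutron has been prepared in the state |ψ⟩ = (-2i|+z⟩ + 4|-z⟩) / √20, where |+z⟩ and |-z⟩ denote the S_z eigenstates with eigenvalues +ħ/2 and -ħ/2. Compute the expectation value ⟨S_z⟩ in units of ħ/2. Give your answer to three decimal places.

-0.600

⟨σ_z⟩ = |a|² - |b|² divided by |a|²+|b|², with a, b the |+z⟩, |-z⟩ amplitudes.
= (4 - 16)/20 = -12/20.
⟨S_z⟩ = (ħ/2)·⟨σ_z⟩.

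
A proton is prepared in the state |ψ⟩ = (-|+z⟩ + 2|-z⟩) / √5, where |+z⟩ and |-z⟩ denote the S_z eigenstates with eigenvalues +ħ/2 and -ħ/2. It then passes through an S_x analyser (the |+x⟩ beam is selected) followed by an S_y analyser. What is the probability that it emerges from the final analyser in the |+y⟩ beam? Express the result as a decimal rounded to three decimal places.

First analyser (S_x): P(|+x⟩) = |⟨+x|ψ⟩|² = 1/10.
After stage 1 the state is |+x⟩; P(|+y⟩) = |⟨+y|+x⟩|² = 1/2.
Joint probability = 1/10 × 1/2 = 0.050.

0.050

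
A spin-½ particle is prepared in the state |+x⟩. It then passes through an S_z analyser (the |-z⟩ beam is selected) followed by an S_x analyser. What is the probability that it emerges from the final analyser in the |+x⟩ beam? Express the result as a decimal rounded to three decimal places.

0.250

First analyser (S_z): from |+x⟩, P(|-z⟩) = 1/2.
After stage 1 the state is |-z⟩; P(|+x⟩) = |⟨+x|-z⟩|² = 1/2.
Joint probability = 1/2 × 1/2 = 0.250.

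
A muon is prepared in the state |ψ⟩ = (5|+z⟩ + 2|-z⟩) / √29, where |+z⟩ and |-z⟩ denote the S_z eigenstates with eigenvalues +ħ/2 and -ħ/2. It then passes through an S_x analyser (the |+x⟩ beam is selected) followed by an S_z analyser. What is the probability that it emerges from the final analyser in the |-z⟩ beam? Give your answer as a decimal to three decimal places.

0.422

First analyser (S_x): P(|+x⟩) = |⟨+x|ψ⟩|² = 49/58.
After stage 1 the state is |+x⟩; P(|-z⟩) = |⟨-z|+x⟩|² = 1/2.
Joint probability = 49/58 × 1/2 = 0.422.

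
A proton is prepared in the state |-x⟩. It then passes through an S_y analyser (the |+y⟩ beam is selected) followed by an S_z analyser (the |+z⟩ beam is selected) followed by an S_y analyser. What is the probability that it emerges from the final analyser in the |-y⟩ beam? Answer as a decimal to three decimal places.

First analyser (S_y): from |-x⟩, P(|+y⟩) = 1/2.
After stage 1 the state is |+y⟩; P(|+z⟩) = |⟨+z|+y⟩|² = 1/2.
After stage 2 the state is |+z⟩; P(|-y⟩) = |⟨-y|+z⟩|² = 1/2.
Joint probability = 1/2 × 1/2 × 1/2 = 0.125.

0.125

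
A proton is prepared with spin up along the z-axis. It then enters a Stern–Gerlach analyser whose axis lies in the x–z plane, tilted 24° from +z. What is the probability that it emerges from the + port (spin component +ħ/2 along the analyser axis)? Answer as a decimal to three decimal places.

0.957

For spin-½, the probability of finding spin-up along an axis at angle θ to the initial spin direction is cos²(θ/2); spin-down is sin²(θ/2).
θ = 24°, so P = cos²(12°) ≈ 0.957.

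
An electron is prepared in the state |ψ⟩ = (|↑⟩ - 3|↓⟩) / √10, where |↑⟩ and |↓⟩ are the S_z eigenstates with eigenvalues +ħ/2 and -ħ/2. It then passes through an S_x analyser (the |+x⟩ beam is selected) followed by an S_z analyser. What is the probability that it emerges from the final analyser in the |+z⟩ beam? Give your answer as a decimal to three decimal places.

0.100

First analyser (S_x): P(|+x⟩) = |⟨+x|ψ⟩|² = 4/20.
After stage 1 the state is |+x⟩; P(|+z⟩) = |⟨+z|+x⟩|² = 1/2.
Joint probability = 4/20 × 1/2 = 0.100.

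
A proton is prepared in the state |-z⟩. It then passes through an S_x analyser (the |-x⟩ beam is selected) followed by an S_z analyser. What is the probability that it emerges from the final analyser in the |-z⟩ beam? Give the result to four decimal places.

0.2500

First analyser (S_x): from |-z⟩, P(|-x⟩) = 1/2.
After stage 1 the state is |-x⟩; P(|-z⟩) = |⟨-z|-x⟩|² = 1/2.
Joint probability = 1/2 × 1/2 = 0.2500.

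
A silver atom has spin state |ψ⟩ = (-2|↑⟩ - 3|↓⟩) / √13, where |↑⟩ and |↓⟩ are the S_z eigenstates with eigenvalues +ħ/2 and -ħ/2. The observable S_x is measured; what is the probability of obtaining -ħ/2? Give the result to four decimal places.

|-x⟩ = (|↑⟩ - |↓⟩)/√2, so ⟨-x|ψ⟩ = (1) / (√2·√13).
P = |1|² / 26 = 1/26.

0.0385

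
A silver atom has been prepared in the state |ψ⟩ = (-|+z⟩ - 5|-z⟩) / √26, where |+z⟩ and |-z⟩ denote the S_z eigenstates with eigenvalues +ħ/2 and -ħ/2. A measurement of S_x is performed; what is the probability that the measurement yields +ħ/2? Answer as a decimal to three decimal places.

0.692

|+x⟩ = (|+z⟩ + |-z⟩)/√2, so ⟨+x|ψ⟩ = (-6) / (√2·√26).
P = |-6|² / 52 = 36/52.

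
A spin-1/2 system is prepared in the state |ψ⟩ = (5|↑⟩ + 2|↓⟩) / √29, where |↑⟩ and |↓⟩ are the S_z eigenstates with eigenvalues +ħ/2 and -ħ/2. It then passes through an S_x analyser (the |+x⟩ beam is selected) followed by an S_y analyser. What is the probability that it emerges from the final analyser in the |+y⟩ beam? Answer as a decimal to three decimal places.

First analyser (S_x): P(|+x⟩) = |⟨+x|ψ⟩|² = 49/58.
After stage 1 the state is |+x⟩; P(|+y⟩) = |⟨+y|+x⟩|² = 1/2.
Joint probability = 49/58 × 1/2 = 0.422.

0.422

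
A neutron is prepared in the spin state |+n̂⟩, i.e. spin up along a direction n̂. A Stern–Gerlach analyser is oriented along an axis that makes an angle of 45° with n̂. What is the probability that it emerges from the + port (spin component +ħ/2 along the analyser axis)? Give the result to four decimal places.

0.8536

For spin-½, the probability of finding spin-up along an axis at angle θ to the initial spin direction is cos²(θ/2); spin-down is sin²(θ/2).
θ = 45°, so P = cos²(22.5°) ≈ 0.8536.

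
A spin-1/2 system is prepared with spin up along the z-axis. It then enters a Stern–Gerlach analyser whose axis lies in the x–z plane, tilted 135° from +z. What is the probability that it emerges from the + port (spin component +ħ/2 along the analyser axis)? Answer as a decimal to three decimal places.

For spin-½, the probability of finding spin-up along an axis at angle θ to the initial spin direction is cos²(θ/2); spin-down is sin²(θ/2).
θ = 135°, so P = cos²(67.5°) ≈ 0.146.

0.146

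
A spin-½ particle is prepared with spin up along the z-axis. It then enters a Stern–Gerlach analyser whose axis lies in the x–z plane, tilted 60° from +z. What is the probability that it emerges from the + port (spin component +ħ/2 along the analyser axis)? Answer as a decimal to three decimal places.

0.750

For spin-½, the probability of finding spin-up along an axis at angle θ to the initial spin direction is cos²(θ/2); spin-down is sin²(θ/2).
θ = 60°, so P = cos²(30°) ≈ 0.750.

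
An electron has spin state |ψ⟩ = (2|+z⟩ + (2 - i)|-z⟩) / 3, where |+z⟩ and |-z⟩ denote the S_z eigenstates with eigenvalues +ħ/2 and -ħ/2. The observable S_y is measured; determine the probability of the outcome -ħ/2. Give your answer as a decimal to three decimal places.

0.722

|-y⟩ = (|+z⟩ - i|-z⟩)/√2, so ⟨-y|ψ⟩ = (3 + 2i) / (√2·3).
P = |3 + 2i|² / 18 = 13/18.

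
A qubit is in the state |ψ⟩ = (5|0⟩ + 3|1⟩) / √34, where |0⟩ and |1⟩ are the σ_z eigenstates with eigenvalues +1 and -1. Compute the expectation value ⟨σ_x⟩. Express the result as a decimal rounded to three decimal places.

⟨σ_x⟩ = 2 Re(a* b)/(|a|²+|b|²) with a = 5, b = 3.
a* b = 15, so ⟨σ_x⟩ = 30/34.

0.882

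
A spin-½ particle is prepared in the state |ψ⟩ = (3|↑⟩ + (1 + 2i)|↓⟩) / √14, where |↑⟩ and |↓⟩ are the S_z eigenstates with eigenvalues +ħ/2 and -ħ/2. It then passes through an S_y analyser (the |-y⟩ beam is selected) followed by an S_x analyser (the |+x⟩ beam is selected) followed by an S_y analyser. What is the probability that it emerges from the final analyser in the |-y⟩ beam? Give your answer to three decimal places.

0.018

First analyser (S_y): P(|-y⟩) = |⟨-y|ψ⟩|² = 2/28.
After stage 1 the state is |-y⟩; P(|+x⟩) = |⟨+x|-y⟩|² = 1/2.
After stage 2 the state is |+x⟩; P(|-y⟩) = |⟨-y|+x⟩|² = 1/2.
Joint probability = 2/28 × 1/2 × 1/2 = 0.018.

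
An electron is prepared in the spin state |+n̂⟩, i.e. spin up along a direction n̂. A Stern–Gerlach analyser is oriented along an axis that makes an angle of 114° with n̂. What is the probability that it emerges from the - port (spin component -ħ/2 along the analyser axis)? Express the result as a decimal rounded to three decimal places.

For spin-½, the probability of finding spin-up along an axis at angle θ to the initial spin direction is cos²(θ/2); spin-down is sin²(θ/2).
θ = 114°, so P = sin²(57°) ≈ 0.703.

0.703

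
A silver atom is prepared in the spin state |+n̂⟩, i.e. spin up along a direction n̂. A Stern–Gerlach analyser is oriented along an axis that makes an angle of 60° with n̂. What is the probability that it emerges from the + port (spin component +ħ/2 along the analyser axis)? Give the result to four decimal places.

0.7500

For spin-½, the probability of finding spin-up along an axis at angle θ to the initial spin direction is cos²(θ/2); spin-down is sin²(θ/2).
θ = 60°, so P = cos²(30°) ≈ 0.7500.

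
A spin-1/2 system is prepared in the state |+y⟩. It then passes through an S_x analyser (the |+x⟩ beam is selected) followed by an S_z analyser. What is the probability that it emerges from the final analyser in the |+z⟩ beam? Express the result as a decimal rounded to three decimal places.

0.250

First analyser (S_x): from |+y⟩, P(|+x⟩) = 1/2.
After stage 1 the state is |+x⟩; P(|+z⟩) = |⟨+z|+x⟩|² = 1/2.
Joint probability = 1/2 × 1/2 = 0.250.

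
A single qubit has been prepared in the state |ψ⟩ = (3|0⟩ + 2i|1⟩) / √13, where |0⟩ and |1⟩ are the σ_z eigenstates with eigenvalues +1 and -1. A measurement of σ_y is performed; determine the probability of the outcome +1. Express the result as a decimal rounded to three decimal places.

0.962

|+y⟩ = (|0⟩ + i|1⟩)/√2, so ⟨+y|ψ⟩ = (5) / (√2·√13).
P = |5|² / 26 = 25/26.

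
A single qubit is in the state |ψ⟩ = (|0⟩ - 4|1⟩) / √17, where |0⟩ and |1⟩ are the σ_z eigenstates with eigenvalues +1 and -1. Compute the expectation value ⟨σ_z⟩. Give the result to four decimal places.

-0.8824

⟨σ_z⟩ = |a|² - |b|² divided by |a|²+|b|², with a, b the |0⟩, |1⟩ amplitudes.
= (1 - 16)/17 = -15/17.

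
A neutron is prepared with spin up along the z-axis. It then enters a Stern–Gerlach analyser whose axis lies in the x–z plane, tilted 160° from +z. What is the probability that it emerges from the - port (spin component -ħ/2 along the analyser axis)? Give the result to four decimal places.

0.9698

For spin-½, the probability of finding spin-up along an axis at angle θ to the initial spin direction is cos²(θ/2); spin-down is sin²(θ/2).
θ = 160°, so P = sin²(80°) ≈ 0.9698.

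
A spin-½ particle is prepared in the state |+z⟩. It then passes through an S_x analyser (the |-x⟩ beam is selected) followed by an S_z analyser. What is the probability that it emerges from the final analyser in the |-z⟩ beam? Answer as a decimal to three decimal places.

0.250

First analyser (S_x): from |+z⟩, P(|-x⟩) = 1/2.
After stage 1 the state is |-x⟩; P(|-z⟩) = |⟨-z|-x⟩|² = 1/2.
Joint probability = 1/2 × 1/2 = 0.250.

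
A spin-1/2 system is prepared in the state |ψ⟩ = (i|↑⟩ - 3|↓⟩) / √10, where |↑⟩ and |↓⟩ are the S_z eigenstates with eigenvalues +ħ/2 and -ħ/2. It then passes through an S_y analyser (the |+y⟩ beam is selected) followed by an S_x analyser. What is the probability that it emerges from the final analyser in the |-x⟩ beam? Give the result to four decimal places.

First analyser (S_y): P(|+y⟩) = |⟨+y|ψ⟩|² = 16/20.
After stage 1 the state is |+y⟩; P(|-x⟩) = |⟨-x|+y⟩|² = 1/2.
Joint probability = 16/20 × 1/2 = 0.4000.

0.4000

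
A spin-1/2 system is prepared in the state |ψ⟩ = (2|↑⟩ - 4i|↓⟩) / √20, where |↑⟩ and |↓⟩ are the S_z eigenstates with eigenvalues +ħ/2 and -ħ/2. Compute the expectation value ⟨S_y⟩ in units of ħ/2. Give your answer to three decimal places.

⟨σ_y⟩ = 2 Im(a* b)/(|a|²+|b|²) with a = 2, b = -4i.
a* b = -8i, so ⟨σ_y⟩ = -16/20.
⟨S_y⟩ = (ħ/2)·⟨σ_y⟩.

-0.800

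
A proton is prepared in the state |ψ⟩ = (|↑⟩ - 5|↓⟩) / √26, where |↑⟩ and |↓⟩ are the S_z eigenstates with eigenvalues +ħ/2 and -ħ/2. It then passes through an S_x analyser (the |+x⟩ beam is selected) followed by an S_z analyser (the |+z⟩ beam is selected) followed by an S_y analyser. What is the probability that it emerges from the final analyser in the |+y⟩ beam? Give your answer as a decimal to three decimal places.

0.077

First analyser (S_x): P(|+x⟩) = |⟨+x|ψ⟩|² = 16/52.
After stage 1 the state is |+x⟩; P(|+z⟩) = |⟨+z|+x⟩|² = 1/2.
After stage 2 the state is |+z⟩; P(|+y⟩) = |⟨+y|+z⟩|² = 1/2.
Joint probability = 16/52 × 1/2 × 1/2 = 0.077.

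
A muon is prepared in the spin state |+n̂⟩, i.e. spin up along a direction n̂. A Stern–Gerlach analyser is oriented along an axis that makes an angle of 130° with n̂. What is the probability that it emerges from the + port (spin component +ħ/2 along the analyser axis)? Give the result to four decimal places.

For spin-½, the probability of finding spin-up along an axis at angle θ to the initial spin direction is cos²(θ/2); spin-down is sin²(θ/2).
θ = 130°, so P = cos²(65°) ≈ 0.1786.

0.1786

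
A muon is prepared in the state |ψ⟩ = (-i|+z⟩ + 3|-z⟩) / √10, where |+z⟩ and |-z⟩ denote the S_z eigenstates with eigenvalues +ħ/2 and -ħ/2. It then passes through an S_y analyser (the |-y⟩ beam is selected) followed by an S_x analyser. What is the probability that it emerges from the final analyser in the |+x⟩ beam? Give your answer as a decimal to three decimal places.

First analyser (S_y): P(|-y⟩) = |⟨-y|ψ⟩|² = 4/20.
After stage 1 the state is |-y⟩; P(|+x⟩) = |⟨+x|-y⟩|² = 1/2.
Joint probability = 4/20 × 1/2 = 0.100.

0.100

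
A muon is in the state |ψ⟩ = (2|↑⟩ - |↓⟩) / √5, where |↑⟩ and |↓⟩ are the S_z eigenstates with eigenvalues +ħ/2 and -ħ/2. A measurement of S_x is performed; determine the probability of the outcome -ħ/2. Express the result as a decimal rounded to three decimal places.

|-x⟩ = (|↑⟩ - |↓⟩)/√2, so ⟨-x|ψ⟩ = (3) / (√2·√5).
P = |3|² / 10 = 9/10.

0.900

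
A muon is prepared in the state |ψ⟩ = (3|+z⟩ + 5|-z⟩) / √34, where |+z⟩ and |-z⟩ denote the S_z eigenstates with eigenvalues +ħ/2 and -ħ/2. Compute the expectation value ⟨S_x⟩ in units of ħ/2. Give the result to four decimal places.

⟨σ_x⟩ = 2 Re(a* b)/(|a|²+|b|²) with a = 3, b = 5.
a* b = 15, so ⟨σ_x⟩ = 30/34.
⟨S_x⟩ = (ħ/2)·⟨σ_x⟩.

0.8824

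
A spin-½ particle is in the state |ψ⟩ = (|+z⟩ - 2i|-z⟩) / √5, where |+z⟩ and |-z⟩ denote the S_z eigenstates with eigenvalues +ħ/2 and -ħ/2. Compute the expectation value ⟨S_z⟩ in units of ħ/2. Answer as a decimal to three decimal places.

⟨σ_z⟩ = |a|² - |b|² divided by |a|²+|b|², with a, b the |+z⟩, |-z⟩ amplitudes.
= (1 - 4)/5 = -3/5.
⟨S_z⟩ = (ħ/2)·⟨σ_z⟩.

-0.600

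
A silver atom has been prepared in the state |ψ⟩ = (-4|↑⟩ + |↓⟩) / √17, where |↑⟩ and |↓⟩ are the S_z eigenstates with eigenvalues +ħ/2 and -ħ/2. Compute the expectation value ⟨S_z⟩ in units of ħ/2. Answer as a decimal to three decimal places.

⟨σ_z⟩ = |a|² - |b|² divided by |a|²+|b|², with a, b the |↑⟩, |↓⟩ amplitudes.
= (16 - 1)/17 = 15/17.
⟨S_z⟩ = (ħ/2)·⟨σ_z⟩.

0.882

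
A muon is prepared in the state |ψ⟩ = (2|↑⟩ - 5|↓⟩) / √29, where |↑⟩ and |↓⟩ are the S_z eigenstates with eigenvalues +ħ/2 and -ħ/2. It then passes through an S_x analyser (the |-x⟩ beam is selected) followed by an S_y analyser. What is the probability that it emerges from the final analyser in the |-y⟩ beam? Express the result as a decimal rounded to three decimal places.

0.422

First analyser (S_x): P(|-x⟩) = |⟨-x|ψ⟩|² = 49/58.
After stage 1 the state is |-x⟩; P(|-y⟩) = |⟨-y|-x⟩|² = 1/2.
Joint probability = 49/58 × 1/2 = 0.422.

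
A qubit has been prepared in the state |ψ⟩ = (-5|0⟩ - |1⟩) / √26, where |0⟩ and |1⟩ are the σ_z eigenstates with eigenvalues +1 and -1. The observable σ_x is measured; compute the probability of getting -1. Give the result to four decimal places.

0.3077

|-x⟩ = (|0⟩ - |1⟩)/√2, so ⟨-x|ψ⟩ = (-4) / (√2·√26).
P = |-4|² / 52 = 16/52.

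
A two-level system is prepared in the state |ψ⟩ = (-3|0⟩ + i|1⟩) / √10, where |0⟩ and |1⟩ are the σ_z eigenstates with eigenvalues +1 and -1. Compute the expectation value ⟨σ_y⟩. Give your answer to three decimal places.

-0.600

⟨σ_y⟩ = 2 Im(a* b)/(|a|²+|b|²) with a = -3, b = i.
a* b = -3i, so ⟨σ_y⟩ = -6/10.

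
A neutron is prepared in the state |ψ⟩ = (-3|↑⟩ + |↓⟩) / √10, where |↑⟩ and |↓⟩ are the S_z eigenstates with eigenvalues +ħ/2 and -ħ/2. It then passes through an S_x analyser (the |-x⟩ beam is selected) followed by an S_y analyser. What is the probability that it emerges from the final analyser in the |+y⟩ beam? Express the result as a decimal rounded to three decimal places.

First analyser (S_x): P(|-x⟩) = |⟨-x|ψ⟩|² = 16/20.
After stage 1 the state is |-x⟩; P(|+y⟩) = |⟨+y|-x⟩|² = 1/2.
Joint probability = 16/20 × 1/2 = 0.400.

0.400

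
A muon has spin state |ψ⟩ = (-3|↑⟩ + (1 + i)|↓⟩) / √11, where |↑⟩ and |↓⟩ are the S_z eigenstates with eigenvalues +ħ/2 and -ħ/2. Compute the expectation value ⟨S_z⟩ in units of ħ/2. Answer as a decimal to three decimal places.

0.636

⟨σ_z⟩ = |a|² - |b|² divided by |a|²+|b|², with a, b the |↑⟩, |↓⟩ amplitudes.
= (9 - 2)/11 = 7/11.
⟨S_z⟩ = (ħ/2)·⟨σ_z⟩.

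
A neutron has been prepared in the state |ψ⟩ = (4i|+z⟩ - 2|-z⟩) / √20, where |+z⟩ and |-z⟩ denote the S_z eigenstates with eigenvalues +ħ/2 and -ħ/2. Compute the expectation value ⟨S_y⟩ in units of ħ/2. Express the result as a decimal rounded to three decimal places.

0.800

⟨σ_y⟩ = 2 Im(a* b)/(|a|²+|b|²) with a = 4i, b = -2.
a* b = 8i, so ⟨σ_y⟩ = 16/20.
⟨S_y⟩ = (ħ/2)·⟨σ_y⟩.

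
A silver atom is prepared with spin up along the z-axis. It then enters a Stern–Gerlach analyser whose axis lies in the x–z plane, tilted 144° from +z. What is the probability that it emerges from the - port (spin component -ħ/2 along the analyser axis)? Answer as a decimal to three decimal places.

For spin-½, the probability of finding spin-up along an axis at angle θ to the initial spin direction is cos²(θ/2); spin-down is sin²(θ/2).
θ = 144°, so P = sin²(72°) ≈ 0.905.

0.905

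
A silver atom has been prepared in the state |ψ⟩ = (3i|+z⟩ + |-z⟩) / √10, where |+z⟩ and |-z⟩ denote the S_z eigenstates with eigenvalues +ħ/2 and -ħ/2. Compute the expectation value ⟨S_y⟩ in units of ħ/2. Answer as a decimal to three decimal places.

⟨σ_y⟩ = 2 Im(a* b)/(|a|²+|b|²) with a = 3i, b = 1.
a* b = -3i, so ⟨σ_y⟩ = -6/10.
⟨S_y⟩ = (ħ/2)·⟨σ_y⟩.

-0.600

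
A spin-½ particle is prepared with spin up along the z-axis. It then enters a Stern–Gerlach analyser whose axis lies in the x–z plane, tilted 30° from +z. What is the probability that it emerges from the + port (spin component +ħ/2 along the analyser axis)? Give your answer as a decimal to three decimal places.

For spin-½, the probability of finding spin-up along an axis at angle θ to the initial spin direction is cos²(θ/2); spin-down is sin²(θ/2).
θ = 30°, so P = cos²(15°) ≈ 0.933.

0.933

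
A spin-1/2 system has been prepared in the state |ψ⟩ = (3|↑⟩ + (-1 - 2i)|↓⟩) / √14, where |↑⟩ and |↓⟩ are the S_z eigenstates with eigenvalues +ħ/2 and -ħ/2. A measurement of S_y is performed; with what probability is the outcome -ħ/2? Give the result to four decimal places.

|-y⟩ = (|↑⟩ - i|↓⟩)/√2, so ⟨-y|ψ⟩ = (5 - i) / (√2·√14).
P = |5 - i|² / 28 = 26/28.

0.9286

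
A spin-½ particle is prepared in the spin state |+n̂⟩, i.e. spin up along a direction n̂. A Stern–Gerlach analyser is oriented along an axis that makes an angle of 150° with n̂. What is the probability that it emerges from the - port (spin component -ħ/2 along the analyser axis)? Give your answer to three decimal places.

0.933

For spin-½, the probability of finding spin-up along an axis at angle θ to the initial spin direction is cos²(θ/2); spin-down is sin²(θ/2).
θ = 150°, so P = sin²(75°) ≈ 0.933.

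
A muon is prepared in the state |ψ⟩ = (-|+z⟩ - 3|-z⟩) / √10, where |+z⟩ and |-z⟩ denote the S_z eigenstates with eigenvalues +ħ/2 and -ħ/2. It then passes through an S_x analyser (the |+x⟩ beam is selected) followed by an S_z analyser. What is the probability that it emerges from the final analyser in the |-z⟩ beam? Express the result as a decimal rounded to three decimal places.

First analyser (S_x): P(|+x⟩) = |⟨+x|ψ⟩|² = 16/20.
After stage 1 the state is |+x⟩; P(|-z⟩) = |⟨-z|+x⟩|² = 1/2.
Joint probability = 16/20 × 1/2 = 0.400.

0.400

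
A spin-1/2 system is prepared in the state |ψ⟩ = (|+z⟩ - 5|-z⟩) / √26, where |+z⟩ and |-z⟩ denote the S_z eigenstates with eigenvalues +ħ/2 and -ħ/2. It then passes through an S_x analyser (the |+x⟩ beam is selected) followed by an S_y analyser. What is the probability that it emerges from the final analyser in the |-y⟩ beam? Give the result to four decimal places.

First analyser (S_x): P(|+x⟩) = |⟨+x|ψ⟩|² = 16/52.
After stage 1 the state is |+x⟩; P(|-y⟩) = |⟨-y|+x⟩|² = 1/2.
Joint probability = 16/52 × 1/2 = 0.1538.

0.1538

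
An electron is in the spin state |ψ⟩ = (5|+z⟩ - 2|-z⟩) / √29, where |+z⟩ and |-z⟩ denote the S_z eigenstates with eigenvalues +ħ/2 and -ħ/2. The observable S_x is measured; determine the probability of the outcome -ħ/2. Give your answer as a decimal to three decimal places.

0.845

|-x⟩ = (|+z⟩ - |-z⟩)/√2, so ⟨-x|ψ⟩ = (7) / (√2·√29).
P = |7|² / 58 = 49/58.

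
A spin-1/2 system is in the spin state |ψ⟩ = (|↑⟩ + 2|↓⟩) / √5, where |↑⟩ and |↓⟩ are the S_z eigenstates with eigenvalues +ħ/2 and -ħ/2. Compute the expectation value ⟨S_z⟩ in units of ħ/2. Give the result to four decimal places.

-0.6000

⟨σ_z⟩ = |a|² - |b|² divided by |a|²+|b|², with a, b the |↑⟩, |↓⟩ amplitudes.
= (1 - 4)/5 = -3/5.
⟨S_z⟩ = (ħ/2)·⟨σ_z⟩.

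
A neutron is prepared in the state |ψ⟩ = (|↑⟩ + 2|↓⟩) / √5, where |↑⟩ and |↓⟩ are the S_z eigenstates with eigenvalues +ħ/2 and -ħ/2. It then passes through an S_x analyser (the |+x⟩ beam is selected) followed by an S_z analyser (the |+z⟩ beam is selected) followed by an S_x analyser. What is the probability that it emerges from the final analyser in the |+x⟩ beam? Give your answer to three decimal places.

0.225

First analyser (S_x): P(|+x⟩) = |⟨+x|ψ⟩|² = 9/10.
After stage 1 the state is |+x⟩; P(|+z⟩) = |⟨+z|+x⟩|² = 1/2.
After stage 2 the state is |+z⟩; P(|+x⟩) = |⟨+x|+z⟩|² = 1/2.
Joint probability = 9/10 × 1/2 × 1/2 = 0.225.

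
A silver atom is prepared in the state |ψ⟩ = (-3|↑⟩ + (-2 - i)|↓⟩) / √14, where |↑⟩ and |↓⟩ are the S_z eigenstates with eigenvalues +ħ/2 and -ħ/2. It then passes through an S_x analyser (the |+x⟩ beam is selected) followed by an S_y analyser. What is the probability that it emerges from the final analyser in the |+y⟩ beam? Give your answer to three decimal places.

First analyser (S_x): P(|+x⟩) = |⟨+x|ψ⟩|² = 26/28.
After stage 1 the state is |+x⟩; P(|+y⟩) = |⟨+y|+x⟩|² = 1/2.
Joint probability = 26/28 × 1/2 = 0.464.

0.464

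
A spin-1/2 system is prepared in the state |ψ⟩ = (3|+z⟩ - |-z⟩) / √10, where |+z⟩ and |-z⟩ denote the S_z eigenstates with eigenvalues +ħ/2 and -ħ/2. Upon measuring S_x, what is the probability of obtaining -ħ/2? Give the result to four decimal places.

0.8000

|-x⟩ = (|+z⟩ - |-z⟩)/√2, so ⟨-x|ψ⟩ = (4) / (√2·√10).
P = |4|² / 20 = 16/20.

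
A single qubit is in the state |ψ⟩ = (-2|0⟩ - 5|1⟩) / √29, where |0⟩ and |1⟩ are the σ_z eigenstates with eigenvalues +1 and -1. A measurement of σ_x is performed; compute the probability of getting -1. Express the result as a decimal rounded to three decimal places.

0.155

|-x⟩ = (|0⟩ - |1⟩)/√2, so ⟨-x|ψ⟩ = (3) / (√2·√29).
P = |3|² / 58 = 9/58.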